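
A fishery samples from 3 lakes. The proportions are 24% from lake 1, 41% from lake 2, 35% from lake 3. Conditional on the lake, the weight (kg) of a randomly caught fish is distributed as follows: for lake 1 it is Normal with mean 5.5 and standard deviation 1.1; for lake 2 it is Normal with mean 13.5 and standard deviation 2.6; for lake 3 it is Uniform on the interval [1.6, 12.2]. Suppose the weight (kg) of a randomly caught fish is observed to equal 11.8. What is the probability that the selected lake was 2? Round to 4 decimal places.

0.6061

Likelihoods f(11.8 | ·): 1: 2.73356e-08; 2: 0.123909; 3: 0.0943396.
Posterior ∝ prior × likelihood. Numerator for 2: 0.41·0.123909 = 0.0508027.
Normalizing constant: 0.24·2.73356e-08 + 0.41·0.123909 + 0.35·0.0943396 = 0.0838216.
P(2 | observation) = 0.0508027 / 0.0838216 = 0.606082.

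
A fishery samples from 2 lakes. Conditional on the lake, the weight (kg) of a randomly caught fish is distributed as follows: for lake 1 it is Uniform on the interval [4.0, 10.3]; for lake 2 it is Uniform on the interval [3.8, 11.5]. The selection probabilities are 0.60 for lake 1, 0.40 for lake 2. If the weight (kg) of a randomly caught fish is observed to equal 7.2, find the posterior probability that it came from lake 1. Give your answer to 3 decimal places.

0.647

Likelihoods f(7.2 | ·): 1: 0.15873; 2: 0.12987.
Posterior ∝ prior × likelihood. Numerator for 1: 0.6·0.15873 = 0.0952381.
Normalizing constant: 0.6·0.15873 + 0.4·0.12987 = 0.147186.
P(1 | observation) = 0.0952381 / 0.147186 = 0.647059.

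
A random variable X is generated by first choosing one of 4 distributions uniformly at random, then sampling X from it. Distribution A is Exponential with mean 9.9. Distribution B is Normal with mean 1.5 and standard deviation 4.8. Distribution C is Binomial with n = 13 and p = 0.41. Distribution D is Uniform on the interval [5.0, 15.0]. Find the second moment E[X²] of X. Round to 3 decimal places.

For each component E[X²] = Var + (mean)², giving A: 196.02; B: 25.29; C: 31.5536; D: 108.333.
Overall E[X²] = 0.25·196.02 + 0.25·25.29 + 0.25·31.5536 + 0.25·108.333 = 90.2992.

90.299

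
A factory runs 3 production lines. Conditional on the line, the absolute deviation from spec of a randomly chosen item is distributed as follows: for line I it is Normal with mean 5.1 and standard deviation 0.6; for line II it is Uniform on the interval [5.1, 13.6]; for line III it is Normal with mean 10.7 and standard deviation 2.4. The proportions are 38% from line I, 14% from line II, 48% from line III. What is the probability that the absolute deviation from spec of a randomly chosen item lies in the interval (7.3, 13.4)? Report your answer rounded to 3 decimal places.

0.480

Conditional on each line, P(7.3 < X < 13.4): I: 0.000122866; II: 0.717647; III: 0.791415.
By total probability, P(7.3 < X < 13.4) = 0.38·0.000122866 + 0.14·0.717647 + 0.48·0.791415 = 0.480397.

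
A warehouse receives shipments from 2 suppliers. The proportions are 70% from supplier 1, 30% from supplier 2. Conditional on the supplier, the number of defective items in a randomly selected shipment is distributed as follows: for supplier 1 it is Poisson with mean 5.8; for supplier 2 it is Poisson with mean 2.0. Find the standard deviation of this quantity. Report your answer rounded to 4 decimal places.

2.7735

Per component, 1: μ=5.8, E[X²]=39.44; 2: μ=2, E[X²]=6.
E[X] = 0.7·5.8 + 0.3·2 = 4.66.
E[X²] = 0.7·39.44 + 0.3·6 = 29.408.
Var(X) = E[X²] − (E[X])² = 29.408 − 21.7156 = 7.6924.
SD(X) = √7.6924 = 2.77352.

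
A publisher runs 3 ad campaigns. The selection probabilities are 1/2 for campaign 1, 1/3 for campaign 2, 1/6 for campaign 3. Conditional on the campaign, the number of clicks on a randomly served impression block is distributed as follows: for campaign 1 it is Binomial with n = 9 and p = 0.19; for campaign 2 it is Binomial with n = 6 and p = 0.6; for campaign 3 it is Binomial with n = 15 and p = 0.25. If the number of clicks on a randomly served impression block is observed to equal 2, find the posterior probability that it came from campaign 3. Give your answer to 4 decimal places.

Likelihoods P(X=2 | ·): 1: 0.297307; 2: 0.13824; 3: 0.155907.
Posterior ∝ prior × likelihood. Numerator for 3: 0.166667·0.155907 = 0.0259845.
Normalizing constant: 0.5·0.297307 + 0.333333·0.13824 + 0.166667·0.155907 = 0.220718.
P(3 | observation) = 0.0259845 / 0.220718 = 0.117727.

0.1177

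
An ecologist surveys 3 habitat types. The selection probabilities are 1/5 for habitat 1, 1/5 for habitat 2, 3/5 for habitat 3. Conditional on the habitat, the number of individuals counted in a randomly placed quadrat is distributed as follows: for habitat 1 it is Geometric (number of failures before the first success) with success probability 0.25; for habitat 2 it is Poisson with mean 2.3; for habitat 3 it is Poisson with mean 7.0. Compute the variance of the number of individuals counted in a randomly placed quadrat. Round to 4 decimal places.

11.6504

Per component, 1: μ=3, E[X²]=21; 2: μ=2.3, E[X²]=7.59; 3: μ=7, E[X²]=56.
E[X] = 0.2·3 + 0.2·2.3 + 0.6·7 = 5.26.
E[X²] = 0.2·21 + 0.2·7.59 + 0.6·56 = 39.318.
Var(X) = E[X²] − (E[X])² = 39.318 − 27.6676 = 11.6504.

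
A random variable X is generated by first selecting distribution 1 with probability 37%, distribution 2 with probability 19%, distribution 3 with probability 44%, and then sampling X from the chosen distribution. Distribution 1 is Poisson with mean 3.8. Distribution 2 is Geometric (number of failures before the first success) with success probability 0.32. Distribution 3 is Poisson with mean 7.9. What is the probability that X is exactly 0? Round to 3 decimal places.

0.069

Conditional on each component, P(X = 0): 1: 0.0223708; 2: 0.32; 3: 0.000370744.
By total probability, P(X = 0) = 0.37·0.0223708 + 0.19·0.32 + 0.44·0.000370744 = 0.0692403.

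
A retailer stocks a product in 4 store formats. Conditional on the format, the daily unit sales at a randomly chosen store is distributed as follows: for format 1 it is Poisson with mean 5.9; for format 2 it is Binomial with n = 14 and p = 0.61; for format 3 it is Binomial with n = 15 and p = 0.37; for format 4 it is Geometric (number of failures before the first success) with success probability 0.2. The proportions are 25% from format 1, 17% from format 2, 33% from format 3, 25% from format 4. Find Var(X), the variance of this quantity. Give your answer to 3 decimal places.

Per component, 1: μ=5.9, E[X²]=40.71; 2: μ=8.54, E[X²]=76.2622; 3: μ=5.55, E[X²]=34.299; 4: μ=4, E[X²]=36.
E[X] = 0.25·5.9 + 0.17·8.54 + 0.33·5.55 + 0.25·4 = 5.7583.
E[X²] = 0.25·40.71 + 0.17·76.2622 + 0.33·34.299 + 0.25·36 = 43.4607.
Var(X) = E[X²] − (E[X])² = 43.4607 − 33.158 = 10.3027.

10.303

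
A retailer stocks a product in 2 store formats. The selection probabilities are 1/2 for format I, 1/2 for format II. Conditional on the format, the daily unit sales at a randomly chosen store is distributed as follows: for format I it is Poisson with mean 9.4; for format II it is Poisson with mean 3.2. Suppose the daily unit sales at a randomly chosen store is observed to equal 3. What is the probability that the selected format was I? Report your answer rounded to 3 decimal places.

Likelihoods P(X=3 | ·): I: 0.0114515; II: 0.222616.
Posterior ∝ prior × likelihood. Numerator for I: 0.5·0.0114515 = 0.00572577.
Normalizing constant: 0.5·0.0114515 + 0.5·0.222616 = 0.117034.
P(I | observation) = 0.00572577 / 0.117034 = 0.0489241.

0.049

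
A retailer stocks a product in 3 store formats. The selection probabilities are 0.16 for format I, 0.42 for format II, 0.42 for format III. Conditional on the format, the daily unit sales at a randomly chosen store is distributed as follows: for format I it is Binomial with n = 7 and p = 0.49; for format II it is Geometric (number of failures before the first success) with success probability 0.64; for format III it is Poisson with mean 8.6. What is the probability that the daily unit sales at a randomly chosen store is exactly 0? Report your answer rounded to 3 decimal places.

0.270

Conditional on each format, P(X = 0): I: 0.00897411; II: 0.64; III: 0.000184106.
By total probability, P(X = 0) = 0.16·0.00897411 + 0.42·0.64 + 0.42·0.000184106 = 0.270313.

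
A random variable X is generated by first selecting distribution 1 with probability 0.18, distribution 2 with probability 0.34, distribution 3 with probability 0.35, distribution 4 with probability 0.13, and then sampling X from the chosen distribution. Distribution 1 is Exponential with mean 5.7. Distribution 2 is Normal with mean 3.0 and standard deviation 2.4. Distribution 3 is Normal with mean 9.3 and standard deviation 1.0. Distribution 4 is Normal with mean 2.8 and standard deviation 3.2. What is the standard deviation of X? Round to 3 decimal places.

Per component, 1: μ=5.7, E[X²]=64.98; 2: μ=3, E[X²]=14.76; 3: μ=9.3, E[X²]=87.49; 4: μ=2.8, E[X²]=18.08.
E[X] = 0.18·5.7 + 0.34·3 + 0.35·9.3 + 0.13·2.8 = 5.665.
E[X²] = 0.18·64.98 + 0.34·14.76 + 0.35·87.49 + 0.13·18.08 = 49.6867.
Var(X) = E[X²] − (E[X])² = 49.6867 − 32.0922 = 17.5945.
SD(X) = √17.5945 = 4.19458.

4.195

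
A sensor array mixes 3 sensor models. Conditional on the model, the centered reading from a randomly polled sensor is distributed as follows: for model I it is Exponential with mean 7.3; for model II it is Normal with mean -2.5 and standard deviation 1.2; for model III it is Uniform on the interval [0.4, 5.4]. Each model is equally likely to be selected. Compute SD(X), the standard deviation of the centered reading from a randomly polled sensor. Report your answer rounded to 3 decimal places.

5.916

Per component, I: μ=7.3, E[X²]=106.58; II: μ=-2.5, E[X²]=7.69; III: μ=2.9, E[X²]=10.4933.
E[X] = 0.333333·7.3 + 0.333333·-2.5 + 0.333333·2.9 = 2.56667.
E[X²] = 0.333333·106.58 + 0.333333·7.69 + 0.333333·10.4933 = 41.5878.
Var(X) = E[X²] − (E[X])² = 41.5878 − 6.58778 = 35.
SD(X) = √35 = 5.91608.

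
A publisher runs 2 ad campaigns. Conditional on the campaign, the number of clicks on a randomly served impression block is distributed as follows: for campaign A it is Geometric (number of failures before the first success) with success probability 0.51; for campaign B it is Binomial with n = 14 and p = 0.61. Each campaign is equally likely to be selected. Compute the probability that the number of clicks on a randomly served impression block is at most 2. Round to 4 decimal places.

Conditional on each campaign, P(X ≤ 2): A: 0.882351; B: 0.000462374.
By total probability, P(X ≤ 2) = 0.5·0.882351 + 0.5·0.000462374 = 0.441407.

0.4414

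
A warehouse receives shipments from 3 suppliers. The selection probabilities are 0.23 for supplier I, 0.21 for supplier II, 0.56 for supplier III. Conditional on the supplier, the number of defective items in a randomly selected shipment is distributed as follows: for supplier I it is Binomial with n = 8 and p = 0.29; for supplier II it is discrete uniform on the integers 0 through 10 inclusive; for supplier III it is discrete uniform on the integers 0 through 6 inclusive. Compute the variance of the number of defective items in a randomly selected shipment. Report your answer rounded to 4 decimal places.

5.5957

Per component, I: μ=2.32, E[X²]=7.0296; II: μ=5, E[X²]=35; III: μ=3, E[X²]=13.
E[X] = 0.23·2.32 + 0.21·5 + 0.56·3 = 3.2636.
E[X²] = 0.23·7.0296 + 0.21·35 + 0.56·13 = 16.2468.
Var(X) = E[X²] − (E[X])² = 16.2468 − 10.6511 = 5.59572.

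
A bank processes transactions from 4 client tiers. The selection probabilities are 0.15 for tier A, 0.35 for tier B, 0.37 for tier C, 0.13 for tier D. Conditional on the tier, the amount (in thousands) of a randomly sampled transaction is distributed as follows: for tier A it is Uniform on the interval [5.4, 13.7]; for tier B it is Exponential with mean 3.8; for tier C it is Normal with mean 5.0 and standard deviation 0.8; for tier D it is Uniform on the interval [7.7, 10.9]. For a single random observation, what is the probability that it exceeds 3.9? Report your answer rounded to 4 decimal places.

0.7441

Conditional on each tier, P(X > 3.9): A: 1; B: 0.358325; C: 0.915434; D: 1.
By total probability, P(X > 3.9) = 0.15·1 + 0.35·0.358325 + 0.37·0.915434 + 0.13·1 = 0.744124.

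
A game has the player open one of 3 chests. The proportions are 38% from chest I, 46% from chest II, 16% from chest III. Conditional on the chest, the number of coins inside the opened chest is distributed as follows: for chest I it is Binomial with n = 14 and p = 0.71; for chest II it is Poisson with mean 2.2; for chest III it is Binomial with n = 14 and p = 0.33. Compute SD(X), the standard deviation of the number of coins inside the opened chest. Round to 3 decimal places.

3.902

Per component, I: μ=9.94, E[X²]=101.686; II: μ=2.2, E[X²]=7.04; III: μ=4.62, E[X²]=24.4398.
E[X] = 0.38·9.94 + 0.46·2.2 + 0.16·4.62 = 5.5284.
E[X²] = 0.38·101.686 + 0.46·7.04 + 0.16·24.4398 = 45.7895.
Var(X) = E[X²] − (E[X])² = 45.7895 − 30.5632 = 15.2263.
SD(X) = √15.2263 = 3.90209.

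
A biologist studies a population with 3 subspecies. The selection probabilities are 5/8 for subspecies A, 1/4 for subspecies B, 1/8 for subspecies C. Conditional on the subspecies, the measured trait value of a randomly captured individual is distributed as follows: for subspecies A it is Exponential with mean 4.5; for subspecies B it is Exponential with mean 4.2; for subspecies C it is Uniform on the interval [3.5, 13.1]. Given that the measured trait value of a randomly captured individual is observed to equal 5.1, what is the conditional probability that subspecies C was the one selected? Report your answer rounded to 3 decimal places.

0.173

Likelihoods f(5.1 | ·): A: 0.0715463; B: 0.0706957; C: 0.104167.
Posterior ∝ prior × likelihood. Numerator for C: 0.125·0.104167 = 0.0130208.
Normalizing constant: 0.625·0.0715463 + 0.25·0.0706957 + 0.125·0.104167 = 0.0754112.
P(C | observation) = 0.0130208 / 0.0754112 = 0.172664.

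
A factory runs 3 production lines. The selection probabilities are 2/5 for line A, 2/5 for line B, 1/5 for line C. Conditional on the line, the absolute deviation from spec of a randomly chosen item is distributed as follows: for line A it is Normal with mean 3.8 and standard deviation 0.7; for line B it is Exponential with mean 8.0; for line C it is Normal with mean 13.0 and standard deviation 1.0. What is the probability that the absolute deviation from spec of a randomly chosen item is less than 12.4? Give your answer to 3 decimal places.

0.770

Conditional on each line, P(X < 12.4): A: 1; B: 0.787752; C: 0.274253.
By total probability, P(X < 12.4) = 0.4·1 + 0.4·0.787752 + 0.2·0.274253 = 0.769951.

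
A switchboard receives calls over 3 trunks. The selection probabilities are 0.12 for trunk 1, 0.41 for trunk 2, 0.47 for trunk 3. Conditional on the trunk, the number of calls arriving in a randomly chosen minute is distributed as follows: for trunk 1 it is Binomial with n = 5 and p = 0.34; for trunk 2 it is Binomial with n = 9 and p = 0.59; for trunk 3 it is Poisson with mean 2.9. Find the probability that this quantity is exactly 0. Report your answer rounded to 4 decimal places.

Conditional on each trunk, P(X = 0): 1: 0.125233; 2: 0.000327382; 3: 0.0550232.
By total probability, P(X = 0) = 0.12·0.125233 + 0.41·0.000327382 + 0.47·0.0550232 = 0.0410231.

0.0410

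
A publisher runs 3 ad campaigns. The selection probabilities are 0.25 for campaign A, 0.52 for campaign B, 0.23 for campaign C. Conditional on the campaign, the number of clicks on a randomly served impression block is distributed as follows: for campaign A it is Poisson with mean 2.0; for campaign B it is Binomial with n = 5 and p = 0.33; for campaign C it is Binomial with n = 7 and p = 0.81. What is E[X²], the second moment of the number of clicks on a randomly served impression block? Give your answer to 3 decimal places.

For each component E[X²] = Var + (mean)², giving A: 6; B: 3.828; C: 33.2262.
Overall E[X²] = 0.25·6 + 0.52·3.828 + 0.23·33.2262 = 11.1326.

11.133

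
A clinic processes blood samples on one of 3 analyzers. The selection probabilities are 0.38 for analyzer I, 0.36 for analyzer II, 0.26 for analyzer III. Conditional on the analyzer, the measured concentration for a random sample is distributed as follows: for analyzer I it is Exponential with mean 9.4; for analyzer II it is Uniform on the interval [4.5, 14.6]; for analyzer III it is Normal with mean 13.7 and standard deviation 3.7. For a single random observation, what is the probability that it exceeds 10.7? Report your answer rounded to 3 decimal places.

Conditional on each analyzer, P(X > 10.7): I: 0.320364; II: 0.386139; III: 0.791263.
By total probability, P(X > 10.7) = 0.38·0.320364 + 0.36·0.386139 + 0.26·0.791263 = 0.466477.

0.466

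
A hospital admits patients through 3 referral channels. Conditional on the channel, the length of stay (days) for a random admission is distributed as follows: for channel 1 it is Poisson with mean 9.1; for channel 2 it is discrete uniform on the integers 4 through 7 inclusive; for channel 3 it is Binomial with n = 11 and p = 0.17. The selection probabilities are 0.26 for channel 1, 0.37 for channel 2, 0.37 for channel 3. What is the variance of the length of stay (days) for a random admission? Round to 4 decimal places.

Per component, 1: μ=9.1, E[X²]=91.91; 2: μ=5.5, E[X²]=31.5; 3: μ=1.87, E[X²]=5.049.
E[X] = 0.26·9.1 + 0.37·5.5 + 0.37·1.87 = 5.0929.
E[X²] = 0.26·91.91 + 0.37·31.5 + 0.37·5.049 = 37.4197.
Var(X) = E[X²] − (E[X])² = 37.4197 − 25.9376 = 11.4821.

11.4821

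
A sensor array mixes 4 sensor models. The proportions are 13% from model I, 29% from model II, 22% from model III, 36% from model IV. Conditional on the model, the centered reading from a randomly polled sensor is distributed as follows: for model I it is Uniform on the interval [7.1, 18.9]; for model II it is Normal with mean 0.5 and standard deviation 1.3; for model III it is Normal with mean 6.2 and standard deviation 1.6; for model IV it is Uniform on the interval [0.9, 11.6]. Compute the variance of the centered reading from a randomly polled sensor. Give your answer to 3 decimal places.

Per component, I: μ=13, E[X²]=180.603; II: μ=0.5, E[X²]=1.94; III: μ=6.2, E[X²]=41; IV: μ=6.25, E[X²]=48.6033.
E[X] = 0.13·13 + 0.29·0.5 + 0.22·6.2 + 0.36·6.25 = 5.449.
E[X²] = 0.13·180.603 + 0.29·1.94 + 0.22·41 + 0.36·48.6033 = 50.5582.
Var(X) = E[X²] − (E[X])² = 50.5582 − 29.6916 = 20.8666.

20.867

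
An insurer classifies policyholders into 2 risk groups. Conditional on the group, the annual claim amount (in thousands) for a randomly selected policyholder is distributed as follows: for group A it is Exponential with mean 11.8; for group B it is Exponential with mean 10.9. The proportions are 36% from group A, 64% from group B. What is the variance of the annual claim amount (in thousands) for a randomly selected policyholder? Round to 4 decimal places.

126.3514

Per component, A: μ=11.8, E[X²]=278.48; B: μ=10.9, E[X²]=237.62.
E[X] = 0.36·11.8 + 0.64·10.9 = 11.224.
E[X²] = 0.36·278.48 + 0.64·237.62 = 252.33.
Var(X) = E[X²] − (E[X])² = 252.33 − 125.978 = 126.351.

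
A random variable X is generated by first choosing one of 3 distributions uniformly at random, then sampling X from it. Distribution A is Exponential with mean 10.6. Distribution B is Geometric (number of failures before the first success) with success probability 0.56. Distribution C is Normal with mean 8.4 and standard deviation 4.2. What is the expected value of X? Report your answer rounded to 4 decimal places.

6.5952

Component means — A: 10.6; B: 0.785714; C: 8.4.
E[X] = 0.333333·10.6 + 0.333333·0.785714 + 0.333333·8.4 = 6.59524.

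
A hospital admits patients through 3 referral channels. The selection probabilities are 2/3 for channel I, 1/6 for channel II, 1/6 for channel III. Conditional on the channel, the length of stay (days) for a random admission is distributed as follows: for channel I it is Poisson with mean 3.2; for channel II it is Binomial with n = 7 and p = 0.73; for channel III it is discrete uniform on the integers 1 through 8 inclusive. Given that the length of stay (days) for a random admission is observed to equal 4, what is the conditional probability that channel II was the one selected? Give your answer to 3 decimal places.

Likelihoods P(X=4 | ·): I: 0.178093; II: 0.195637; III: 0.125.
Posterior ∝ prior × likelihood. Numerator for II: 0.166667·0.195637 = 0.0326062.
Normalizing constant: 0.666667·0.178093 + 0.166667·0.195637 + 0.166667·0.125 = 0.172168.
P(II | observation) = 0.0326062 / 0.172168 = 0.189386.

0.189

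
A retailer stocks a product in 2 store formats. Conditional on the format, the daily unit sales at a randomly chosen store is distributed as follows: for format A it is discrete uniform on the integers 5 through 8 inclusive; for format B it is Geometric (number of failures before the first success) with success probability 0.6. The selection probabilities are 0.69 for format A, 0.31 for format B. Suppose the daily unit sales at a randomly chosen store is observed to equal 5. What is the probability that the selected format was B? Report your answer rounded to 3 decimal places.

0.011

Likelihoods P(X=5 | ·): A: 0.25; B: 0.006144.
Posterior ∝ prior × likelihood. Numerator for B: 0.31·0.006144 = 0.00190464.
Normalizing constant: 0.69·0.25 + 0.31·0.006144 = 0.174405.
P(B | observation) = 0.00190464 / 0.174405 = 0.0109208.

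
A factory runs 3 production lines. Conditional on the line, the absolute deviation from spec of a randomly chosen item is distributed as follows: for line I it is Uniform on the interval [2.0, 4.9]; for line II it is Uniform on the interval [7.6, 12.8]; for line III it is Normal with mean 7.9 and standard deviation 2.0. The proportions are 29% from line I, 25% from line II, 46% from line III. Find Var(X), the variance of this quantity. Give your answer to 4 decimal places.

9.1599

Per component, I: μ=3.45, E[X²]=12.6033; II: μ=10.2, E[X²]=106.293; III: μ=7.9, E[X²]=66.41.
E[X] = 0.29·3.45 + 0.25·10.2 + 0.46·7.9 = 7.1845.
E[X²] = 0.29·12.6033 + 0.25·106.293 + 0.46·66.41 = 60.7769.
Var(X) = E[X²] − (E[X])² = 60.7769 − 51.617 = 9.15986.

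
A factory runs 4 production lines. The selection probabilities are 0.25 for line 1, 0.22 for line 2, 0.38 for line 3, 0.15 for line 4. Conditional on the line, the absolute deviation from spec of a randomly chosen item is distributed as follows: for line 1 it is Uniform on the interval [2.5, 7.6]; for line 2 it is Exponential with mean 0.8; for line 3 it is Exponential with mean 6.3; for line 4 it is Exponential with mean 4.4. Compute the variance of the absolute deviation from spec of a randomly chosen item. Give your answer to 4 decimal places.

22.9889

Per component, 1: μ=5.05, E[X²]=27.67; 2: μ=0.8, E[X²]=1.28; 3: μ=6.3, E[X²]=79.38; 4: μ=4.4, E[X²]=38.72.
E[X] = 0.25·5.05 + 0.22·0.8 + 0.38·6.3 + 0.15·4.4 = 4.4925.
E[X²] = 0.25·27.67 + 0.22·1.28 + 0.38·79.38 + 0.15·38.72 = 43.1715.
Var(X) = E[X²] − (E[X])² = 43.1715 − 20.1826 = 22.9889.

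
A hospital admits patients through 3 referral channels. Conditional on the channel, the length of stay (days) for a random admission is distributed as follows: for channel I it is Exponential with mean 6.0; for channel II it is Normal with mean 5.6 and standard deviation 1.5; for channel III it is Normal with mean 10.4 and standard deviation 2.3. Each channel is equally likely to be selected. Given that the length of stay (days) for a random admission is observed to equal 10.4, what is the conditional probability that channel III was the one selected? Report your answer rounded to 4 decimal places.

Likelihoods f(10.4 | ·): I: 0.0294491; II: 0.00158939; III: 0.173453.
Posterior ∝ prior × likelihood. Numerator for III: 0.333333·0.173453 = 0.0578177.
Normalizing constant: 0.333333·0.0294491 + 0.333333·0.00158939 + 0.333333·0.173453 = 0.0681639.
P(III | observation) = 0.0578177 / 0.0681639 = 0.848216.

0.8482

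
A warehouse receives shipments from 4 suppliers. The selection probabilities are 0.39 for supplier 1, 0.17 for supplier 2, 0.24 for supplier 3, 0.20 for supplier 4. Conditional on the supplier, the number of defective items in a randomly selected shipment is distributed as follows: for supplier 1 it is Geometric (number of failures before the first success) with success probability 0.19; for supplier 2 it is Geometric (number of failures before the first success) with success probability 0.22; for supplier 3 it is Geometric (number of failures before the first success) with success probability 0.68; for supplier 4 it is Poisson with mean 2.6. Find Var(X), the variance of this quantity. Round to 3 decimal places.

Per component, 1: μ=4.26316, E[X²]=40.6122; 2: μ=3.54545, E[X²]=28.686; 3: μ=0.470588, E[X²]=0.913495; 4: μ=2.6, E[X²]=9.36.
E[X] = 0.39·4.26316 + 0.17·3.54545 + 0.24·0.470588 + 0.2·2.6 = 2.8983.
E[X²] = 0.39·40.6122 + 0.17·28.686 + 0.24·0.913495 + 0.2·9.36 = 22.8066.
Var(X) = E[X²] − (E[X])² = 22.8066 − 8.40014 = 14.4065.

14.406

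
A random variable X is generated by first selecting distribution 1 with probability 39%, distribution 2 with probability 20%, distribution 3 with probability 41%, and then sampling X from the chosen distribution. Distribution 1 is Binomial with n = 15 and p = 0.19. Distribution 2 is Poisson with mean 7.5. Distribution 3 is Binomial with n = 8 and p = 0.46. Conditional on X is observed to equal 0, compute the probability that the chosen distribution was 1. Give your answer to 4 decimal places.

Likelihoods P(X=0 | ·): 1: 0.0423912; 2: 0.000553084; 3: 0.0072302.
Posterior ∝ prior × likelihood. Numerator for 1: 0.39·0.0423912 = 0.0165326.
Normalizing constant: 0.39·0.0423912 + 0.2·0.000553084 + 0.41·0.0072302 = 0.0196075.
P(1 | observation) = 0.0165326 / 0.0196075 = 0.843173.

0.8432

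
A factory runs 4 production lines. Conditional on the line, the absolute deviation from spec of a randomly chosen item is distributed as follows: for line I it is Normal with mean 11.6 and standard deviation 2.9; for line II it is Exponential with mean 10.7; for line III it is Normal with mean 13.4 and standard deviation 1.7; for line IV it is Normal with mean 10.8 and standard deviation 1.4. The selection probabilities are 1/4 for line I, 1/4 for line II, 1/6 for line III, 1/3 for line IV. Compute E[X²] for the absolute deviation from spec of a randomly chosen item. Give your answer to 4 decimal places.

For each component E[X²] = Var + (mean)², giving I: 142.97; II: 228.98; III: 182.45; IV: 118.6.
Overall E[X²] = 0.25·142.97 + 0.25·228.98 + 0.166667·182.45 + 0.333333·118.6 = 162.929.

162.9292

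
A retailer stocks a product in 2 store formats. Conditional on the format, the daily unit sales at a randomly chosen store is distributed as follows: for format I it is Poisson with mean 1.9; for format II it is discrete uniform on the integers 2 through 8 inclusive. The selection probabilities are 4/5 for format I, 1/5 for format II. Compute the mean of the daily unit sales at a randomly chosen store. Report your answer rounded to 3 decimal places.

2.520

Component means — I: 1.9; II: 5.
E[X] = 0.8·1.9 + 0.2·5 = 2.52.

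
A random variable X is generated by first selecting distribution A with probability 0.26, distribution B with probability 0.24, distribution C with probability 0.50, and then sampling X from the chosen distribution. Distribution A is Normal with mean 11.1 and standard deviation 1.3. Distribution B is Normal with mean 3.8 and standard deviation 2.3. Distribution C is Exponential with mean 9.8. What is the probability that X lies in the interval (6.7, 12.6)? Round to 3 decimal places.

Conditional on each component, P(6.7 < X < 12.6): A: 0.875362; B: 0.103613; C: 0.228306.
By total probability, P(6.7 < X < 12.6) = 0.26·0.875362 + 0.24·0.103613 + 0.5·0.228306 = 0.366614.

0.367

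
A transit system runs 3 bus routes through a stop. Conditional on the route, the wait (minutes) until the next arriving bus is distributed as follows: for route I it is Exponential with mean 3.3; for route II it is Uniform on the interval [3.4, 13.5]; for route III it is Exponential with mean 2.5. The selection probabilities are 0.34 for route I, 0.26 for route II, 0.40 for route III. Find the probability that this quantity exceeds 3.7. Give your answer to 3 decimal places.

Conditional on each route, P(X > 3.7): I: 0.325885; II: 0.970297; III: 0.227638.
By total probability, P(X > 3.7) = 0.34·0.325885 + 0.26·0.970297 + 0.4·0.227638 = 0.454133.

0.454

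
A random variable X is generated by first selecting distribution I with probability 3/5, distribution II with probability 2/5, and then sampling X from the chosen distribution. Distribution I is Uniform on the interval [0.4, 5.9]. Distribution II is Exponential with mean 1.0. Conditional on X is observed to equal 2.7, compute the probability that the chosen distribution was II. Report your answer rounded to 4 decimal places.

Likelihoods f(2.7 | ·): I: 0.181818; II: 0.0672055.
Posterior ∝ prior × likelihood. Numerator for II: 0.4·0.0672055 = 0.0268822.
Normalizing constant: 0.6·0.181818 + 0.4·0.0672055 = 0.135973.
P(II | observation) = 0.0268822 / 0.135973 = 0.197702.

0.1977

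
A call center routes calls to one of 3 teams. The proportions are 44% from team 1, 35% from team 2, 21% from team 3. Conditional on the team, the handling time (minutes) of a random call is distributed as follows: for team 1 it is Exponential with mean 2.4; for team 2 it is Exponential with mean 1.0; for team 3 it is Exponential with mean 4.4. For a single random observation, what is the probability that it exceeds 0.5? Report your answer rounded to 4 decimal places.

Conditional on each team, P(X > 0.5): 1: 0.811936; 2: 0.606531; 3: 0.892582.
By total probability, P(X > 0.5) = 0.44·0.811936 + 0.35·0.606531 + 0.21·0.892582 = 0.75698.

0.7570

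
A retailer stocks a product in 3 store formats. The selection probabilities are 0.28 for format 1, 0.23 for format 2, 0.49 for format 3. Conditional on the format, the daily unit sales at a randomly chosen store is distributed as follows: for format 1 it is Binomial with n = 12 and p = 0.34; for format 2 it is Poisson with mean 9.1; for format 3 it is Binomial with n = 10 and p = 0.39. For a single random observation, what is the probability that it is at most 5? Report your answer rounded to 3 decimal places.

0.668

Conditional on each format, P(X ≤ 5): 1: 0.80866; 2: 0.109751; 3: 0.849993.
By total probability, P(X ≤ 5) = 0.28·0.80866 + 0.23·0.109751 + 0.49·0.849993 = 0.668164.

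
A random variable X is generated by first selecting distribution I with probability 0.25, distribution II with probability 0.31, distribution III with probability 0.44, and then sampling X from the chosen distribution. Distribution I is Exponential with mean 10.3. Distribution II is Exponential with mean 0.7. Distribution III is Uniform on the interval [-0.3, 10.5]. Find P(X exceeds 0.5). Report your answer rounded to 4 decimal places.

Conditional on each component, P(X > 0.5): I: 0.952616; II: 0.489542; III: 0.925926.
By total probability, P(X > 0.5) = 0.25·0.952616 + 0.31·0.489542 + 0.44·0.925926 = 0.797319.

0.7973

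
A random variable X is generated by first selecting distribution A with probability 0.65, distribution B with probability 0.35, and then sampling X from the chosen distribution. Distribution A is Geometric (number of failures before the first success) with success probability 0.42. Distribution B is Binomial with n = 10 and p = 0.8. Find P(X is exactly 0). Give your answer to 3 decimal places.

Conditional on each component, P(X = 0): A: 0.42; B: 1.024e-07.
By total probability, P(X = 0) = 0.65·0.42 + 0.35·1.024e-07 = 0.273.

0.273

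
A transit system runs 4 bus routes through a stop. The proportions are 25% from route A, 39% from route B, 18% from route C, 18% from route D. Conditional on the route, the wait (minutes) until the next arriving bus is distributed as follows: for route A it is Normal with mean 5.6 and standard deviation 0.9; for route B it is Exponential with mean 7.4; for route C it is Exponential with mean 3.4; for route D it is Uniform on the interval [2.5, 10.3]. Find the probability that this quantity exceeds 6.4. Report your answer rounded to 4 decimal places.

0.3284

Conditional on each route, P(X > 6.4): A: 0.187031; B: 0.421108; C: 0.152231; D: 0.5.
By total probability, P(X > 6.4) = 0.25·0.187031 + 0.39·0.421108 + 0.18·0.152231 + 0.18·0.5 = 0.328392.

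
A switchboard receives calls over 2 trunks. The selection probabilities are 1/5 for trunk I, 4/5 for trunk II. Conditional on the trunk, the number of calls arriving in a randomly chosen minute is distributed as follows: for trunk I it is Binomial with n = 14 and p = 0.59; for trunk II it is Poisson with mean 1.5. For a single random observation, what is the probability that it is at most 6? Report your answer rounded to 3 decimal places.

Conditional on each trunk, P(X ≤ 6): I: 0.169191; II: 0.999074.
By total probability, P(X ≤ 6) = 0.2·0.169191 + 0.8·0.999074 = 0.833097.

0.833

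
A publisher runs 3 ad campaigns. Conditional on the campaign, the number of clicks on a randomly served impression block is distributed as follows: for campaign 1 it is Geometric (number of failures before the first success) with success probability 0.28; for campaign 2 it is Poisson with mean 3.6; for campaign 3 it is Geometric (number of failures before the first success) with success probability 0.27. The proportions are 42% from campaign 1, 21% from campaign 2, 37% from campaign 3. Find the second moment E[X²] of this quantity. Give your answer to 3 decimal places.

16.522

For each component E[X²] = Var + (mean)², giving 1: 15.7959; 2: 16.56; 3: 17.3237.
Overall E[X²] = 0.42·15.7959 + 0.21·16.56 + 0.37·17.3237 = 16.5217.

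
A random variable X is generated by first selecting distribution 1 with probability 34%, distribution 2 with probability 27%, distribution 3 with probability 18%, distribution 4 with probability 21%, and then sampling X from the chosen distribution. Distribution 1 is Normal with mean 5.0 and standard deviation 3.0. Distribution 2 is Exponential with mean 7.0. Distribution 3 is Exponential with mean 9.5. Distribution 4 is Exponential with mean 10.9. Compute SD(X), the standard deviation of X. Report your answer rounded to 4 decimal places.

Per component, 1: μ=5, E[X²]=34; 2: μ=7, E[X²]=98; 3: μ=9.5, E[X²]=180.5; 4: μ=10.9, E[X²]=237.62.
E[X] = 0.34·5 + 0.27·7 + 0.18·9.5 + 0.21·10.9 = 7.589.
E[X²] = 0.34·34 + 0.27·98 + 0.18·180.5 + 0.21·237.62 = 120.41.
Var(X) = E[X²] − (E[X])² = 120.41 − 57.5929 = 62.8173.
SD(X) = √62.8173 = 7.92574.

7.9257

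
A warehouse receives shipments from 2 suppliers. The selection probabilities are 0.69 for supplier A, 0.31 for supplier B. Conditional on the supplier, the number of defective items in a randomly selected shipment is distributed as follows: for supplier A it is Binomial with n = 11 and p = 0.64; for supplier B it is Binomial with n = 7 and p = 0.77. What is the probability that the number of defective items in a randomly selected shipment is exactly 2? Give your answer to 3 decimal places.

Conditional on each supplier, P(X = 2): A: 0.00228794; B: 0.00801383.
By total probability, P(X = 2) = 0.69·0.00228794 + 0.31·0.00801383 = 0.00406297.

0.004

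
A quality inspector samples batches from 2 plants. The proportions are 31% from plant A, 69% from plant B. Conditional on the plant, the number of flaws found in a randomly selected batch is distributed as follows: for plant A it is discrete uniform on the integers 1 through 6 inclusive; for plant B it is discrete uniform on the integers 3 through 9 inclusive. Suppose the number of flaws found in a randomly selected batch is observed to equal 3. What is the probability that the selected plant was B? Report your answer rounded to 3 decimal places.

0.656

Likelihoods P(X=3 | ·): A: 0.166667; B: 0.142857.
Posterior ∝ prior × likelihood. Numerator for B: 0.69·0.142857 = 0.0985714.
Normalizing constant: 0.31·0.166667 + 0.69·0.142857 = 0.150238.
P(B | observation) = 0.0985714 / 0.150238 = 0.656101.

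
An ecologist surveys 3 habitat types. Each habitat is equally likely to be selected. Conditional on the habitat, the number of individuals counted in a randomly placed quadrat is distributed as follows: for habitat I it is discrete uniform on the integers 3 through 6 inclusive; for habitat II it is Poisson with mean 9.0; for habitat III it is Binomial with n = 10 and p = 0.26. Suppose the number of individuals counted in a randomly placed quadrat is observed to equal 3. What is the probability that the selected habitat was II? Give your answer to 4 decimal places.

0.0288

Likelihoods P(X=3 | ·): I: 0.25; II: 0.0149943; III: 0.256285.
Posterior ∝ prior × likelihood. Numerator for II: 0.333333·0.0149943 = 0.0049981.
Normalizing constant: 0.333333·0.25 + 0.333333·0.0149943 + 0.333333·0.256285 = 0.17376.
P(II | observation) = 0.0049981 / 0.17376 = 0.0287644.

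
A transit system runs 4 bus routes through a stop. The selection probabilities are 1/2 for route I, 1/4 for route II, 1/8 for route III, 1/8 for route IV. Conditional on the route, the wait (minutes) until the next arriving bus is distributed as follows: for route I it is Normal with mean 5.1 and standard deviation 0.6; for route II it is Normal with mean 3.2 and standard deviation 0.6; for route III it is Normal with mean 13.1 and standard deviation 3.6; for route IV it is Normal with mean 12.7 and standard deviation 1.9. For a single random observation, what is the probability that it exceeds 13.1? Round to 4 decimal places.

Conditional on each route, P(X > 13.1): I: 0; II: 0; III: 0.5; IV: 0.416628.
By total probability, P(X > 13.1) = 0.5·0 + 0.25·0 + 0.125·0.5 + 0.125·0.416628 = 0.114579.

0.1146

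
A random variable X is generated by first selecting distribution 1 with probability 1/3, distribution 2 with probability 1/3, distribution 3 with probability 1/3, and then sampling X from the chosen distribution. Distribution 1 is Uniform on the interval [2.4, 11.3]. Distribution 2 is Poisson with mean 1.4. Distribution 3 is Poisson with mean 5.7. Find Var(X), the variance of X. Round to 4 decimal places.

10.0686

Per component, 1: μ=6.85, E[X²]=53.5233; 2: μ=1.4, E[X²]=3.36; 3: μ=5.7, E[X²]=38.19.
E[X] = 0.333333·6.85 + 0.333333·1.4 + 0.333333·5.7 = 4.65.
E[X²] = 0.333333·53.5233 + 0.333333·3.36 + 0.333333·38.19 = 31.6911.
Var(X) = E[X²] − (E[X])² = 31.6911 − 21.6225 = 10.0686.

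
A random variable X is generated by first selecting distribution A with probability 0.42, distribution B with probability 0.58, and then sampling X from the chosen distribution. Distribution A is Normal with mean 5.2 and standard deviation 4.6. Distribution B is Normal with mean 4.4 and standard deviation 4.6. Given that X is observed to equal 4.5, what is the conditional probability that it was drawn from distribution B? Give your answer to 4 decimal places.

0.5828

Likelihoods f(4.5 | ·): A: 0.0857282; B: 0.0867061.
Posterior ∝ prior × likelihood. Numerator for B: 0.58·0.0867061 = 0.0502895.
Normalizing constant: 0.42·0.0857282 + 0.58·0.0867061 = 0.0862954.
P(B | observation) = 0.0502895 / 0.0862954 = 0.58276.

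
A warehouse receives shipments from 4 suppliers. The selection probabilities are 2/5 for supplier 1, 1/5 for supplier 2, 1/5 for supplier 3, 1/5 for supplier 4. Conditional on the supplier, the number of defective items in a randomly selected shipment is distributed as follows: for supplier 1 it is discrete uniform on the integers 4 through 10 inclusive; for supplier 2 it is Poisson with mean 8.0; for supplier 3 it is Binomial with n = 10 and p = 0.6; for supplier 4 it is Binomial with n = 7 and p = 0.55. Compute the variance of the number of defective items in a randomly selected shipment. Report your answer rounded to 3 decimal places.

Per component, 1: μ=7, E[X²]=53; 2: μ=8, E[X²]=72; 3: μ=6, E[X²]=38.4; 4: μ=3.85, E[X²]=16.555.
E[X] = 0.4·7 + 0.2·8 + 0.2·6 + 0.2·3.85 = 6.37.
E[X²] = 0.4·53 + 0.2·72 + 0.2·38.4 + 0.2·16.555 = 46.591.
Var(X) = E[X²] − (E[X])² = 46.591 − 40.5769 = 6.0141.

6.014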